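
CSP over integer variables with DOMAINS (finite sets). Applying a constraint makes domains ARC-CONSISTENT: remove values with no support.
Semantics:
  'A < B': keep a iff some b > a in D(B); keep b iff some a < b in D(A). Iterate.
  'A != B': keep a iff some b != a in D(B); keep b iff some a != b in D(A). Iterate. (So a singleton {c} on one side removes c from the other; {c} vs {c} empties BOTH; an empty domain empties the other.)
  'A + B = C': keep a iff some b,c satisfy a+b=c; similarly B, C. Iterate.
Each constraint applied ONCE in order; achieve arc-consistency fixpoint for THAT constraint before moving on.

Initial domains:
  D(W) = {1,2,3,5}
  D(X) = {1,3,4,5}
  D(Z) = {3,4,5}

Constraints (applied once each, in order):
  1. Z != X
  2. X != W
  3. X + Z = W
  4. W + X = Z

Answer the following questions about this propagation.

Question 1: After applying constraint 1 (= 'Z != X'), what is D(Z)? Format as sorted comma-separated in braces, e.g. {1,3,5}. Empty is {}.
Answer: {3,4,5}

Derivation:
Constraint 1 (Z != X) on D(Z)={3,4,5} D(X)={1,3,4,5}: no change
So after constraint 1: D(Z) = {3,4,5}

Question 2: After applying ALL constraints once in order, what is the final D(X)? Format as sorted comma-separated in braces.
Constraint 1 (Z != X) on D(Z)={3,4,5} D(X)={1,3,4,5}: no change
Constraint 2 (X != W) on D(X)={1,3,4,5} D(W)={1,2,3,5}: no change
Constraint 3 (X + Z = W) on D(X)={1,3,4,5} D(Z)={3,4,5} D(W)={1,2,3,5}: X {1,3,4,5}->{1}; Z {3,4,5}->{4}; W {1,2,3,5}->{5}
Constraint 4 (W + X = Z) on D(W)={5} D(X)={1} D(Z)={4}: W {5}->{}; X {1}->{}; Z {4}->{}
So after all 4 constraints: D(X) = {}

Answer: {}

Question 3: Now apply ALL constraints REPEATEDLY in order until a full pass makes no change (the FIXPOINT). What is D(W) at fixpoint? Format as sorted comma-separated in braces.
Answer: {}

Derivation:
pass 0 (initial): D(W)={1,2,3,5}
pass 1: W {1,2,3,5}->{}; X {1,3,4,5}->{}; Z {3,4,5}->{}
pass 2: no change
Fixpoint after 2 passes: D(W) = {}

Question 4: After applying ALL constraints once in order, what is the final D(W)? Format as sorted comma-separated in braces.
Answer: {}

Derivation:
Constraint 1 (Z != X) on D(Z)={3,4,5} D(X)={1,3,4,5}: no change
Constraint 2 (X != W) on D(X)={1,3,4,5} D(W)={1,2,3,5}: no change
Constraint 3 (X + Z = W) on D(X)={1,3,4,5} D(Z)={3,4,5} D(W)={1,2,3,5}: X {1,3,4,5}->{1}; Z {3,4,5}->{4}; W {1,2,3,5}->{5}
Constraint 4 (W + X = Z) on D(W)={5} D(X)={1} D(Z)={4}: W {5}->{}; X {1}->{}; Z {4}->{}
So after all 4 constraints: D(W) = {}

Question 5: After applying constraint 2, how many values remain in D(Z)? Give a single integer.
Constraint 1 (Z != X) on D(Z)={3,4,5} D(X)={1,3,4,5}: no change
Constraint 2 (X != W) on D(X)={1,3,4,5} D(W)={1,2,3,5}: no change
So after constraint 2: D(Z)={3,4,5}, size = 3

Answer: 3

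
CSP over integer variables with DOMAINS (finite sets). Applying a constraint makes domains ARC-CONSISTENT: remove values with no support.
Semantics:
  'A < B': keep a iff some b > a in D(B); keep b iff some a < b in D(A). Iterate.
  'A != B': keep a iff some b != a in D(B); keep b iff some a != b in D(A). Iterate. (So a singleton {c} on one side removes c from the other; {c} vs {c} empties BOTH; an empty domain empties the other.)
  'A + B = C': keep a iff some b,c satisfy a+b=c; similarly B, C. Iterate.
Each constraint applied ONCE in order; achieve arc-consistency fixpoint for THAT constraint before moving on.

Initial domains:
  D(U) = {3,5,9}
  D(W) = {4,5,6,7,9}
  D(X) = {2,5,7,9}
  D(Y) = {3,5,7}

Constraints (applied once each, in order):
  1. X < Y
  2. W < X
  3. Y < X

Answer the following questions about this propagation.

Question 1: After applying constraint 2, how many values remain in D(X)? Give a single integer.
Constraint 1 (X < Y) on D(X)={2,5,7,9} D(Y)={3,5,7}: X {2,5,7,9}->{2,5}
Constraint 2 (W < X) on D(W)={4,5,6,7,9} D(X)={2,5}: W {4,5,6,7,9}->{4}; X {2,5}->{5}
So after constraint 2: D(X)={5}, size = 1

Answer: 1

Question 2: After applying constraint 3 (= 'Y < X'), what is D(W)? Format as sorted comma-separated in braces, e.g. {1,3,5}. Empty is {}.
Answer: {4}

Derivation:
Constraint 1 (X < Y) on D(X)={2,5,7,9} D(Y)={3,5,7}: X {2,5,7,9}->{2,5}
Constraint 2 (W < X) on D(W)={4,5,6,7,9} D(X)={2,5}: W {4,5,6,7,9}->{4}; X {2,5}->{5}
Constraint 3 (Y < X) on D(Y)={3,5,7} D(X)={5}: Y {3,5,7}->{3}
So after constraint 3: D(W) = {4}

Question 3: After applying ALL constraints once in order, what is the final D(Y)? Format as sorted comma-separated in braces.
Answer: {3}

Derivation:
Constraint 1 (X < Y) on D(X)={2,5,7,9} D(Y)={3,5,7}: X {2,5,7,9}->{2,5}
Constraint 2 (W < X) on D(W)={4,5,6,7,9} D(X)={2,5}: W {4,5,6,7,9}->{4}; X {2,5}->{5}
Constraint 3 (Y < X) on D(Y)={3,5,7} D(X)={5}: Y {3,5,7}->{3}
So after all 3 constraints: D(Y) = {3}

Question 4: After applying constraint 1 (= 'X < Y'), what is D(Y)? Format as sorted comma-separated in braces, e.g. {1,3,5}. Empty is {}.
Constraint 1 (X < Y) on D(X)={2,5,7,9} D(Y)={3,5,7}: X {2,5,7,9}->{2,5}
So after constraint 1: D(Y) = {3,5,7}

Answer: {3,5,7}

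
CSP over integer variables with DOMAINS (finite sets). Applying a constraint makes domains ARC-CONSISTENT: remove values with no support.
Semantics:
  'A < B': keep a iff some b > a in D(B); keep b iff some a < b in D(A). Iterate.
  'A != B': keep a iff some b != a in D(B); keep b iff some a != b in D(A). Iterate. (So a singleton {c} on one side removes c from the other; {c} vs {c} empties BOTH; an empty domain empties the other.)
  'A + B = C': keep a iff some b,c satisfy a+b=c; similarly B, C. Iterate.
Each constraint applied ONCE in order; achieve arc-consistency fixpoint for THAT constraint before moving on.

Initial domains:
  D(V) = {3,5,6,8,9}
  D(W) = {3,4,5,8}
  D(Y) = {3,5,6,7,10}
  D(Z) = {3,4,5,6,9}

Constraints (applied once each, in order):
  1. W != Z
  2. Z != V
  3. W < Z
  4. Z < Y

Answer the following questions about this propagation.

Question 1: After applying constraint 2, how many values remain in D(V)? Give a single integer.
Answer: 5

Derivation:
Constraint 1 (W != Z) on D(W)={3,4,5,8} D(Z)={3,4,5,6,9}: no change
Constraint 2 (Z != V) on D(Z)={3,4,5,6,9} D(V)={3,5,6,8,9}: no change
So after constraint 2: D(V)={3,5,6,8,9}, size = 5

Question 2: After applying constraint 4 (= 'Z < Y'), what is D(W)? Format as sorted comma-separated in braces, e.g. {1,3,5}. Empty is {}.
Constraint 1 (W != Z) on D(W)={3,4,5,8} D(Z)={3,4,5,6,9}: no change
Constraint 2 (Z != V) on D(Z)={3,4,5,6,9} D(V)={3,5,6,8,9}: no change
Constraint 3 (W < Z) on D(W)={3,4,5,8} D(Z)={3,4,5,6,9}: Z {3,4,5,6,9}->{4,5,6,9}
Constraint 4 (Z < Y) on D(Z)={4,5,6,9} D(Y)={3,5,6,7,10}: Y {3,5,6,7,10}->{5,6,7,10}
So after constraint 4: D(W) = {3,4,5,8}

Answer: {3,4,5,8}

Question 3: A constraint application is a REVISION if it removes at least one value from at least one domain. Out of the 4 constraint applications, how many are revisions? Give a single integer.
Answer: 2

Derivation:
Constraint 1 (W != Z) on D(W)={3,4,5,8} D(Z)={3,4,5,6,9}: no change => not a revision
Constraint 2 (Z != V) on D(Z)={3,4,5,6,9} D(V)={3,5,6,8,9}: no change => not a revision
Constraint 3 (W < Z) on D(W)={3,4,5,8} D(Z)={3,4,5,6,9}: Z {3,4,5,6,9}->{4,5,6,9} => REVISION
Constraint 4 (Z < Y) on D(Z)={4,5,6,9} D(Y)={3,5,6,7,10}: Y {3,5,6,7,10}->{5,6,7,10} => REVISION
Total revisions = 2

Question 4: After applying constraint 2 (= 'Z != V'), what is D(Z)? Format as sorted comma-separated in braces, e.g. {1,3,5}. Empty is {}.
Constraint 1 (W != Z) on D(W)={3,4,5,8} D(Z)={3,4,5,6,9}: no change
Constraint 2 (Z != V) on D(Z)={3,4,5,6,9} D(V)={3,5,6,8,9}: no change
So after constraint 2: D(Z) = {3,4,5,6,9}

Answer: {3,4,5,6,9}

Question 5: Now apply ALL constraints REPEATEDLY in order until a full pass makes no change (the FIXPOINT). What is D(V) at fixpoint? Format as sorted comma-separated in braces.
pass 0 (initial): D(V)={3,5,6,8,9}
pass 1: Y {3,5,6,7,10}->{5,6,7,10}; Z {3,4,5,6,9}->{4,5,6,9}
pass 2: no change
Fixpoint after 2 passes: D(V) = {3,5,6,8,9}

Answer: {3,5,6,8,9}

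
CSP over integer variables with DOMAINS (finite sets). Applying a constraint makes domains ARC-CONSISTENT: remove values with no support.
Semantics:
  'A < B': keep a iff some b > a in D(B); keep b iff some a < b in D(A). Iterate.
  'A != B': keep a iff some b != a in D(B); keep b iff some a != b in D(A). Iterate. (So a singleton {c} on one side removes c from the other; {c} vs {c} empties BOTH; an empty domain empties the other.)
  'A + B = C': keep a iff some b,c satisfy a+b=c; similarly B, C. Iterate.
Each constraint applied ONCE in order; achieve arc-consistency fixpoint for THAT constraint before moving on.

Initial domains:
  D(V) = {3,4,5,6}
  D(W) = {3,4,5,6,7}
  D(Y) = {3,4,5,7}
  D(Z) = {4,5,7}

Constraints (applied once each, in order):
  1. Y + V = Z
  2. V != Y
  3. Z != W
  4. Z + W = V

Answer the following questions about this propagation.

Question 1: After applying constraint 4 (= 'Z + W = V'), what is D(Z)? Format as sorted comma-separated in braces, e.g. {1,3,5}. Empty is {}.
Constraint 1 (Y + V = Z) on D(Y)={3,4,5,7} D(V)={3,4,5,6} D(Z)={4,5,7}: Y {3,4,5,7}->{3,4}; V {3,4,5,6}->{3,4}; Z {4,5,7}->{7}
Constraint 2 (V != Y) on D(V)={3,4} D(Y)={3,4}: no change
Constraint 3 (Z != W) on D(Z)={7} D(W)={3,4,5,6,7}: W {3,4,5,6,7}->{3,4,5,6}
Constraint 4 (Z + W = V) on D(Z)={7} D(W)={3,4,5,6} D(V)={3,4}: Z {7}->{}; W {3,4,5,6}->{}; V {3,4}->{}
So after constraint 4: D(Z) = {}

Answer: {}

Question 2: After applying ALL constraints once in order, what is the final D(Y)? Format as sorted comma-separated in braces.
Answer: {3,4}

Derivation:
Constraint 1 (Y + V = Z) on D(Y)={3,4,5,7} D(V)={3,4,5,6} D(Z)={4,5,7}: Y {3,4,5,7}->{3,4}; V {3,4,5,6}->{3,4}; Z {4,5,7}->{7}
Constraint 2 (V != Y) on D(V)={3,4} D(Y)={3,4}: no change
Constraint 3 (Z != W) on D(Z)={7} D(W)={3,4,5,6,7}: W {3,4,5,6,7}->{3,4,5,6}
Constraint 4 (Z + W = V) on D(Z)={7} D(W)={3,4,5,6} D(V)={3,4}: Z {7}->{}; W {3,4,5,6}->{}; V {3,4}->{}
So after all 4 constraints: D(Y) = {3,4}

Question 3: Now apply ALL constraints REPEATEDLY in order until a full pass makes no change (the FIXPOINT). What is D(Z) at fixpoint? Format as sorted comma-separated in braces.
Answer: {}

Derivation:
pass 0 (initial): D(Z)={4,5,7}
pass 1: V {3,4,5,6}->{}; W {3,4,5,6,7}->{}; Y {3,4,5,7}->{3,4}; Z {4,5,7}->{}
pass 2: Y {3,4}->{}
pass 3: no change
Fixpoint after 3 passes: D(Z) = {}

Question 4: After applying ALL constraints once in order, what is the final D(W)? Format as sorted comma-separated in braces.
Constraint 1 (Y + V = Z) on D(Y)={3,4,5,7} D(V)={3,4,5,6} D(Z)={4,5,7}: Y {3,4,5,7}->{3,4}; V {3,4,5,6}->{3,4}; Z {4,5,7}->{7}
Constraint 2 (V != Y) on D(V)={3,4} D(Y)={3,4}: no change
Constraint 3 (Z != W) on D(Z)={7} D(W)={3,4,5,6,7}: W {3,4,5,6,7}->{3,4,5,6}
Constraint 4 (Z + W = V) on D(Z)={7} D(W)={3,4,5,6} D(V)={3,4}: Z {7}->{}; W {3,4,5,6}->{}; V {3,4}->{}
So after all 4 constraints: D(W) = {}

Answer: {}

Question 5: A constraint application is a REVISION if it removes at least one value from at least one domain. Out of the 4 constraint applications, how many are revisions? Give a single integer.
Answer: 3

Derivation:
Constraint 1 (Y + V = Z) on D(Y)={3,4,5,7} D(V)={3,4,5,6} D(Z)={4,5,7}: Y {3,4,5,7}->{3,4}; V {3,4,5,6}->{3,4}; Z {4,5,7}->{7} => REVISION
Constraint 2 (V != Y) on D(V)={3,4} D(Y)={3,4}: no change => not a revision
Constraint 3 (Z != W) on D(Z)={7} D(W)={3,4,5,6,7}: W {3,4,5,6,7}->{3,4,5,6} => REVISION
Constraint 4 (Z + W = V) on D(Z)={7} D(W)={3,4,5,6} D(V)={3,4}: Z {7}->{}; W {3,4,5,6}->{}; V {3,4}->{} => REVISION
Total revisions = 3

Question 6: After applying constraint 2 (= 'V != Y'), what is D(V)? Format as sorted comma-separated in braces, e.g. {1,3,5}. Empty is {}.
Constraint 1 (Y + V = Z) on D(Y)={3,4,5,7} D(V)={3,4,5,6} D(Z)={4,5,7}: Y {3,4,5,7}->{3,4}; V {3,4,5,6}->{3,4}; Z {4,5,7}->{7}
Constraint 2 (V != Y) on D(V)={3,4} D(Y)={3,4}: no change
So after constraint 2: D(V) = {3,4}

Answer: {3,4}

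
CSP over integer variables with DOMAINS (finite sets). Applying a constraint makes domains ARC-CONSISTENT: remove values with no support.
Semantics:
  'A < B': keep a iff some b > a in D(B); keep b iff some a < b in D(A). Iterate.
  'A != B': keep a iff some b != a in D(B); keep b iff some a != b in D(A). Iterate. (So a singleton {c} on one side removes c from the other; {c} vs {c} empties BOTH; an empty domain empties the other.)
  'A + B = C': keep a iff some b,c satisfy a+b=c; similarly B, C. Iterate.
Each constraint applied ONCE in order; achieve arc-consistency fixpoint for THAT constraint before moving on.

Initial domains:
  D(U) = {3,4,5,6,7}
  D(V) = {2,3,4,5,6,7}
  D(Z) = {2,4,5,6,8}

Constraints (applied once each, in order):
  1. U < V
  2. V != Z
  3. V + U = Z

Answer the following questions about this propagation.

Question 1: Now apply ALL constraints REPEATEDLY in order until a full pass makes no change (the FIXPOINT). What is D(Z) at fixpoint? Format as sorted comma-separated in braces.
Answer: {8}

Derivation:
pass 0 (initial): D(Z)={2,4,5,6,8}
pass 1: U {3,4,5,6,7}->{3,4}; V {2,3,4,5,6,7}->{4,5}; Z {2,4,5,6,8}->{8}
pass 2: no change
Fixpoint after 2 passes: D(Z) = {8}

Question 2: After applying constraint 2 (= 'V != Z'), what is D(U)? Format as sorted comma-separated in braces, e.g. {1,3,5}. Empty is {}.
Constraint 1 (U < V) on D(U)={3,4,5,6,7} D(V)={2,3,4,5,6,7}: U {3,4,5,6,7}->{3,4,5,6}; V {2,3,4,5,6,7}->{4,5,6,7}
Constraint 2 (V != Z) on D(V)={4,5,6,7} D(Z)={2,4,5,6,8}: no change
So after constraint 2: D(U) = {3,4,5,6}

Answer: {3,4,5,6}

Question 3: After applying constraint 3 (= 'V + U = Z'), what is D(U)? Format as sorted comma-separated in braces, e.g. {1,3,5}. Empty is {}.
Constraint 1 (U < V) on D(U)={3,4,5,6,7} D(V)={2,3,4,5,6,7}: U {3,4,5,6,7}->{3,4,5,6}; V {2,3,4,5,6,7}->{4,5,6,7}
Constraint 2 (V != Z) on D(V)={4,5,6,7} D(Z)={2,4,5,6,8}: no change
Constraint 3 (V + U = Z) on D(V)={4,5,6,7} D(U)={3,4,5,6} D(Z)={2,4,5,6,8}: V {4,5,6,7}->{4,5}; U {3,4,5,6}->{3,4}; Z {2,4,5,6,8}->{8}
So after constraint 3: D(U) = {3,4}

Answer: {3,4}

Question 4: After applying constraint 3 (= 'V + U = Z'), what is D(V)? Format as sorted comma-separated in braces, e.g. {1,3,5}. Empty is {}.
Constraint 1 (U < V) on D(U)={3,4,5,6,7} D(V)={2,3,4,5,6,7}: U {3,4,5,6,7}->{3,4,5,6}; V {2,3,4,5,6,7}->{4,5,6,7}
Constraint 2 (V != Z) on D(V)={4,5,6,7} D(Z)={2,4,5,6,8}: no change
Constraint 3 (V + U = Z) on D(V)={4,5,6,7} D(U)={3,4,5,6} D(Z)={2,4,5,6,8}: V {4,5,6,7}->{4,5}; U {3,4,5,6}->{3,4}; Z {2,4,5,6,8}->{8}
So after constraint 3: D(V) = {4,5}

Answer: {4,5}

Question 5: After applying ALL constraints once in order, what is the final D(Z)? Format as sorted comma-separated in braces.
Answer: {8}

Derivation:
Constraint 1 (U < V) on D(U)={3,4,5,6,7} D(V)={2,3,4,5,6,7}: U {3,4,5,6,7}->{3,4,5,6}; V {2,3,4,5,6,7}->{4,5,6,7}
Constraint 2 (V != Z) on D(V)={4,5,6,7} D(Z)={2,4,5,6,8}: no change
Constraint 3 (V + U = Z) on D(V)={4,5,6,7} D(U)={3,4,5,6} D(Z)={2,4,5,6,8}: V {4,5,6,7}->{4,5}; U {3,4,5,6}->{3,4}; Z {2,4,5,6,8}->{8}
So after all 3 constraints: D(Z) = {8}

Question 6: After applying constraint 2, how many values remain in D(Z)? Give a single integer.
Constraint 1 (U < V) on D(U)={3,4,5,6,7} D(V)={2,3,4,5,6,7}: U {3,4,5,6,7}->{3,4,5,6}; V {2,3,4,5,6,7}->{4,5,6,7}
Constraint 2 (V != Z) on D(V)={4,5,6,7} D(Z)={2,4,5,6,8}: no change
So after constraint 2: D(Z)={2,4,5,6,8}, size = 5

Answer: 5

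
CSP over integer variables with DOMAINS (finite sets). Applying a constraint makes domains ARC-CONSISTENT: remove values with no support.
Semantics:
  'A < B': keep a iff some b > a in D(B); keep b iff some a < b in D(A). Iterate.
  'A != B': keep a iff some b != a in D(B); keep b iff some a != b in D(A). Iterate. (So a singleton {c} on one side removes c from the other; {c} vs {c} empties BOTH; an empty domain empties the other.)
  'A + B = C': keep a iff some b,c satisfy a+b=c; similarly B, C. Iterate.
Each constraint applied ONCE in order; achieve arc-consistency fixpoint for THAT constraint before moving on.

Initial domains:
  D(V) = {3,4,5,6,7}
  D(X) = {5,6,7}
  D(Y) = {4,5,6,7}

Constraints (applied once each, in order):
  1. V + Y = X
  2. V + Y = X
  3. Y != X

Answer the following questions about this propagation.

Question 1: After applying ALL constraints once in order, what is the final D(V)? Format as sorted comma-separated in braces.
Constraint 1 (V + Y = X) on D(V)={3,4,5,6,7} D(Y)={4,5,6,7} D(X)={5,6,7}: V {3,4,5,6,7}->{3}; Y {4,5,6,7}->{4}; X {5,6,7}->{7}
Constraint 2 (V + Y = X) on D(V)={3} D(Y)={4} D(X)={7}: no change
Constraint 3 (Y != X) on D(Y)={4} D(X)={7}: no change
So after all 3 constraints: D(V) = {3}

Answer: {3}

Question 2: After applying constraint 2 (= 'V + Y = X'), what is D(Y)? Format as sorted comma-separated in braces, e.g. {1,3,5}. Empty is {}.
Answer: {4}

Derivation:
Constraint 1 (V + Y = X) on D(V)={3,4,5,6,7} D(Y)={4,5,6,7} D(X)={5,6,7}: V {3,4,5,6,7}->{3}; Y {4,5,6,7}->{4}; X {5,6,7}->{7}
Constraint 2 (V + Y = X) on D(V)={3} D(Y)={4} D(X)={7}: no change
So after constraint 2: D(Y) = {4}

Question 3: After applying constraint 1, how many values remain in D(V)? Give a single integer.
Constraint 1 (V + Y = X) on D(V)={3,4,5,6,7} D(Y)={4,5,6,7} D(X)={5,6,7}: V {3,4,5,6,7}->{3}; Y {4,5,6,7}->{4}; X {5,6,7}->{7}
So after constraint 1: D(V)={3}, size = 1

Answer: 1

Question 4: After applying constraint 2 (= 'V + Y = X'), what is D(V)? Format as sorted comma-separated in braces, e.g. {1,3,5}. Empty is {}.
Answer: {3}

Derivation:
Constraint 1 (V + Y = X) on D(V)={3,4,5,6,7} D(Y)={4,5,6,7} D(X)={5,6,7}: V {3,4,5,6,7}->{3}; Y {4,5,6,7}->{4}; X {5,6,7}->{7}
Constraint 2 (V + Y = X) on D(V)={3} D(Y)={4} D(X)={7}: no change
So after constraint 2: D(V) = {3}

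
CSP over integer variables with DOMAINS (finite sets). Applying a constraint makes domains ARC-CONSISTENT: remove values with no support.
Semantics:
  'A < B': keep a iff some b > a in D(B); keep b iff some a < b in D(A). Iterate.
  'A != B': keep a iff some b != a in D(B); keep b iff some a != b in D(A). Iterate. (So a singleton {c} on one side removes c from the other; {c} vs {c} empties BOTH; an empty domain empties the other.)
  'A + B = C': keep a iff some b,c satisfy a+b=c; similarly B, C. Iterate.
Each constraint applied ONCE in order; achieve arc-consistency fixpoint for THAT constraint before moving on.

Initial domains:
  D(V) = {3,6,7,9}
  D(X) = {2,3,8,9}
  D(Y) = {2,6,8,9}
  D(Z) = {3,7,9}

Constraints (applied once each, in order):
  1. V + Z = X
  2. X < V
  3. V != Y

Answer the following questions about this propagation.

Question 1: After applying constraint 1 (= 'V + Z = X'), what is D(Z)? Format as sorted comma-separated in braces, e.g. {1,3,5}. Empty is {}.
Constraint 1 (V + Z = X) on D(V)={3,6,7,9} D(Z)={3,7,9} D(X)={2,3,8,9}: V {3,6,7,9}->{6}; Z {3,7,9}->{3}; X {2,3,8,9}->{9}
So after constraint 1: D(Z) = {3}

Answer: {3}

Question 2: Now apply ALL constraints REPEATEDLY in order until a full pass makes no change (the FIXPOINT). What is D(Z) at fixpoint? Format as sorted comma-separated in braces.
Answer: {}

Derivation:
pass 0 (initial): D(Z)={3,7,9}
pass 1: V {3,6,7,9}->{}; X {2,3,8,9}->{}; Y {2,6,8,9}->{}; Z {3,7,9}->{3}
pass 2: Z {3}->{}
pass 3: no change
Fixpoint after 3 passes: D(Z) = {}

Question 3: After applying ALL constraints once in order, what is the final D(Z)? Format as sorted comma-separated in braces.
Constraint 1 (V + Z = X) on D(V)={3,6,7,9} D(Z)={3,7,9} D(X)={2,3,8,9}: V {3,6,7,9}->{6}; Z {3,7,9}->{3}; X {2,3,8,9}->{9}
Constraint 2 (X < V) on D(X)={9} D(V)={6}: X {9}->{}; V {6}->{}
Constraint 3 (V != Y) on D(V)={} D(Y)={2,6,8,9}: Y {2,6,8,9}->{}
So after all 3 constraints: D(Z) = {3}

Answer: {3}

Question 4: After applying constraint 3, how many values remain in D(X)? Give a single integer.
Answer: 0

Derivation:
Constraint 1 (V + Z = X) on D(V)={3,6,7,9} D(Z)={3,7,9} D(X)={2,3,8,9}: V {3,6,7,9}->{6}; Z {3,7,9}->{3}; X {2,3,8,9}->{9}
Constraint 2 (X < V) on D(X)={9} D(V)={6}: X {9}->{}; V {6}->{}
Constraint 3 (V != Y) on D(V)={} D(Y)={2,6,8,9}: Y {2,6,8,9}->{}
So after constraint 3: D(X)={}, size = 0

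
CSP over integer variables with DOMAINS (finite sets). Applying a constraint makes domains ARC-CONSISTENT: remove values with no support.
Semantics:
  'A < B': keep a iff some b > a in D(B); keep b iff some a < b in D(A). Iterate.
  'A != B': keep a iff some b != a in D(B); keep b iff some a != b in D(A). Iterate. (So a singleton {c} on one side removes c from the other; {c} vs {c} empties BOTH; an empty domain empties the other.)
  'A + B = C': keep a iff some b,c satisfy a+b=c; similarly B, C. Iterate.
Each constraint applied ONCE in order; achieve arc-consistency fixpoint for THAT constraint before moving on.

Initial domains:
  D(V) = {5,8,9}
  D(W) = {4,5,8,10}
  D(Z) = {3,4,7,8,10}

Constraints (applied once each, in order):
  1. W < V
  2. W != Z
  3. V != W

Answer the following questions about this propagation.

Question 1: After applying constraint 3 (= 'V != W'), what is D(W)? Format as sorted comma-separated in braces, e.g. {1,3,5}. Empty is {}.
Answer: {4,5,8}

Derivation:
Constraint 1 (W < V) on D(W)={4,5,8,10} D(V)={5,8,9}: W {4,5,8,10}->{4,5,8}
Constraint 2 (W != Z) on D(W)={4,5,8} D(Z)={3,4,7,8,10}: no change
Constraint 3 (V != W) on D(V)={5,8,9} D(W)={4,5,8}: no change
So after constraint 3: D(W) = {4,5,8}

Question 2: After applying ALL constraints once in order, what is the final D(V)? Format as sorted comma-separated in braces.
Constraint 1 (W < V) on D(W)={4,5,8,10} D(V)={5,8,9}: W {4,5,8,10}->{4,5,8}
Constraint 2 (W != Z) on D(W)={4,5,8} D(Z)={3,4,7,8,10}: no change
Constraint 3 (V != W) on D(V)={5,8,9} D(W)={4,5,8}: no change
So after all 3 constraints: D(V) = {5,8,9}

Answer: {5,8,9}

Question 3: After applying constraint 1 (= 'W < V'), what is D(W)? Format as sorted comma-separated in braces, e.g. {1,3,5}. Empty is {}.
Constraint 1 (W < V) on D(W)={4,5,8,10} D(V)={5,8,9}: W {4,5,8,10}->{4,5,8}
So after constraint 1: D(W) = {4,5,8}

Answer: {4,5,8}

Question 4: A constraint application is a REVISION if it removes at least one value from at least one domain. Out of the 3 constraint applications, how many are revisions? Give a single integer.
Constraint 1 (W < V) on D(W)={4,5,8,10} D(V)={5,8,9}: W {4,5,8,10}->{4,5,8} => REVISION
Constraint 2 (W != Z) on D(W)={4,5,8} D(Z)={3,4,7,8,10}: no change => not a revision
Constraint 3 (V != W) on D(V)={5,8,9} D(W)={4,5,8}: no change => not a revision
Total revisions = 1

Answer: 1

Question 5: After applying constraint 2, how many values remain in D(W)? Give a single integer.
Answer: 3

Derivation:
Constraint 1 (W < V) on D(W)={4,5,8,10} D(V)={5,8,9}: W {4,5,8,10}->{4,5,8}
Constraint 2 (W != Z) on D(W)={4,5,8} D(Z)={3,4,7,8,10}: no change
So after constraint 2: D(W)={4,5,8}, size = 3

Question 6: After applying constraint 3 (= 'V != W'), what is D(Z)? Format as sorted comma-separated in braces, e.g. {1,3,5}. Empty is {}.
Answer: {3,4,7,8,10}

Derivation:
Constraint 1 (W < V) on D(W)={4,5,8,10} D(V)={5,8,9}: W {4,5,8,10}->{4,5,8}
Constraint 2 (W != Z) on D(W)={4,5,8} D(Z)={3,4,7,8,10}: no change
Constraint 3 (V != W) on D(V)={5,8,9} D(W)={4,5,8}: no change
So after constraint 3: D(Z) = {3,4,7,8,10}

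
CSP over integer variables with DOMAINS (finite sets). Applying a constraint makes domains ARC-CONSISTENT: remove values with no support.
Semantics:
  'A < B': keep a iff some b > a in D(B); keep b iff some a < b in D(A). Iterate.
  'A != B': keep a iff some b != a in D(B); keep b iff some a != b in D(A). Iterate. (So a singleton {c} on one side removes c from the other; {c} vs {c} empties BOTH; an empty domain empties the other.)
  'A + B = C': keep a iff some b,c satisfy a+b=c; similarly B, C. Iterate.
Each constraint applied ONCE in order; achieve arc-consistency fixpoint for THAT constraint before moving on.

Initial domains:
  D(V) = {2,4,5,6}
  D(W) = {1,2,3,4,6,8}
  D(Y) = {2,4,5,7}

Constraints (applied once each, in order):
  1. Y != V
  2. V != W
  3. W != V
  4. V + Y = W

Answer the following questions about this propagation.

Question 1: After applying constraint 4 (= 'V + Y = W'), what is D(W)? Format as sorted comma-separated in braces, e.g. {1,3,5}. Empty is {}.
Constraint 1 (Y != V) on D(Y)={2,4,5,7} D(V)={2,4,5,6}: no change
Constraint 2 (V != W) on D(V)={2,4,5,6} D(W)={1,2,3,4,6,8}: no change
Constraint 3 (W != V) on D(W)={1,2,3,4,6,8} D(V)={2,4,5,6}: no change
Constraint 4 (V + Y = W) on D(V)={2,4,5,6} D(Y)={2,4,5,7} D(W)={1,2,3,4,6,8}: V {2,4,5,6}->{2,4,6}; Y {2,4,5,7}->{2,4}; W {1,2,3,4,6,8}->{4,6,8}
So after constraint 4: D(W) = {4,6,8}

Answer: {4,6,8}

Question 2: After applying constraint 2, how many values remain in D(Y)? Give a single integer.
Answer: 4

Derivation:
Constraint 1 (Y != V) on D(Y)={2,4,5,7} D(V)={2,4,5,6}: no change
Constraint 2 (V != W) on D(V)={2,4,5,6} D(W)={1,2,3,4,6,8}: no change
So after constraint 2: D(Y)={2,4,5,7}, size = 4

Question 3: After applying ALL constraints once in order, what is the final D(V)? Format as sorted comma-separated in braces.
Answer: {2,4,6}

Derivation:
Constraint 1 (Y != V) on D(Y)={2,4,5,7} D(V)={2,4,5,6}: no change
Constraint 2 (V != W) on D(V)={2,4,5,6} D(W)={1,2,3,4,6,8}: no change
Constraint 3 (W != V) on D(W)={1,2,3,4,6,8} D(V)={2,4,5,6}: no change
Constraint 4 (V + Y = W) on D(V)={2,4,5,6} D(Y)={2,4,5,7} D(W)={1,2,3,4,6,8}: V {2,4,5,6}->{2,4,6}; Y {2,4,5,7}->{2,4}; W {1,2,3,4,6,8}->{4,6,8}
So after all 4 constraints: D(V) = {2,4,6}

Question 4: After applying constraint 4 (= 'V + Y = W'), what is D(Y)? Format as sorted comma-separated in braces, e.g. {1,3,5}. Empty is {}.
Answer: {2,4}

Derivation:
Constraint 1 (Y != V) on D(Y)={2,4,5,7} D(V)={2,4,5,6}: no change
Constraint 2 (V != W) on D(V)={2,4,5,6} D(W)={1,2,3,4,6,8}: no change
Constraint 3 (W != V) on D(W)={1,2,3,4,6,8} D(V)={2,4,5,6}: no change
Constraint 4 (V + Y = W) on D(V)={2,4,5,6} D(Y)={2,4,5,7} D(W)={1,2,3,4,6,8}: V {2,4,5,6}->{2,4,6}; Y {2,4,5,7}->{2,4}; W {1,2,3,4,6,8}->{4,6,8}
So after constraint 4: D(Y) = {2,4}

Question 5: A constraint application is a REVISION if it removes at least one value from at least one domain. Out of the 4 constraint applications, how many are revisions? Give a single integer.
Constraint 1 (Y != V) on D(Y)={2,4,5,7} D(V)={2,4,5,6}: no change => not a revision
Constraint 2 (V != W) on D(V)={2,4,5,6} D(W)={1,2,3,4,6,8}: no change => not a revision
Constraint 3 (W != V) on D(W)={1,2,3,4,6,8} D(V)={2,4,5,6}: no change => not a revision
Constraint 4 (V + Y = W) on D(V)={2,4,5,6} D(Y)={2,4,5,7} D(W)={1,2,3,4,6,8}: V {2,4,5,6}->{2,4,6}; Y {2,4,5,7}->{2,4}; W {1,2,3,4,6,8}->{4,6,8} => REVISION
Total revisions = 1

Answer: 1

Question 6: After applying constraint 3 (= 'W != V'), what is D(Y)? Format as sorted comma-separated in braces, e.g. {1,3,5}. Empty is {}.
Constraint 1 (Y != V) on D(Y)={2,4,5,7} D(V)={2,4,5,6}: no change
Constraint 2 (V != W) on D(V)={2,4,5,6} D(W)={1,2,3,4,6,8}: no change
Constraint 3 (W != V) on D(W)={1,2,3,4,6,8} D(V)={2,4,5,6}: no change
So after constraint 3: D(Y) = {2,4,5,7}

Answer: {2,4,5,7}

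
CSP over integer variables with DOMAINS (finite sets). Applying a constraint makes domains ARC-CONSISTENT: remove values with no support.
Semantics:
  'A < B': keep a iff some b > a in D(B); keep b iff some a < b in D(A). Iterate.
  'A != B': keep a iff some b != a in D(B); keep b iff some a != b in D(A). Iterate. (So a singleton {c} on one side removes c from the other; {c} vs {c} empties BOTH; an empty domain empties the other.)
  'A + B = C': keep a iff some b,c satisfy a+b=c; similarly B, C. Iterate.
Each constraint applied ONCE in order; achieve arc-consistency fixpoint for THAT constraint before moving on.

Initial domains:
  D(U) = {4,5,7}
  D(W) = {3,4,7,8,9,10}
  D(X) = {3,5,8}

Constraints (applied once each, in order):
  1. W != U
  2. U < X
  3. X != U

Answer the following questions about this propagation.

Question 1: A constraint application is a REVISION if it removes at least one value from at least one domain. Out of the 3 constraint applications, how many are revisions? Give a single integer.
Answer: 1

Derivation:
Constraint 1 (W != U) on D(W)={3,4,7,8,9,10} D(U)={4,5,7}: no change => not a revision
Constraint 2 (U < X) on D(U)={4,5,7} D(X)={3,5,8}: X {3,5,8}->{5,8} => REVISION
Constraint 3 (X != U) on D(X)={5,8} D(U)={4,5,7}: no change => not a revision
Total revisions = 1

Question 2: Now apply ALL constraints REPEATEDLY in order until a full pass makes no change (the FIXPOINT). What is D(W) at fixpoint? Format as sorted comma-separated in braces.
Answer: {3,4,7,8,9,10}

Derivation:
pass 0 (initial): D(W)={3,4,7,8,9,10}
pass 1: X {3,5,8}->{5,8}
pass 2: no change
Fixpoint after 2 passes: D(W) = {3,4,7,8,9,10}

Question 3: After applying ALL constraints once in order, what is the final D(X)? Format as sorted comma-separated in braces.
Constraint 1 (W != U) on D(W)={3,4,7,8,9,10} D(U)={4,5,7}: no change
Constraint 2 (U < X) on D(U)={4,5,7} D(X)={3,5,8}: X {3,5,8}->{5,8}
Constraint 3 (X != U) on D(X)={5,8} D(U)={4,5,7}: no change
So after all 3 constraints: D(X) = {5,8}

Answer: {5,8}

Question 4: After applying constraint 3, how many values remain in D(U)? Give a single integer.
Answer: 3

Derivation:
Constraint 1 (W != U) on D(W)={3,4,7,8,9,10} D(U)={4,5,7}: no change
Constraint 2 (U < X) on D(U)={4,5,7} D(X)={3,5,8}: X {3,5,8}->{5,8}
Constraint 3 (X != U) on D(X)={5,8} D(U)={4,5,7}: no change
So after constraint 3: D(U)={4,5,7}, size = 3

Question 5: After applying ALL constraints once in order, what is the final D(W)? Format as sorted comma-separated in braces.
Answer: {3,4,7,8,9,10}

Derivation:
Constraint 1 (W != U) on D(W)={3,4,7,8,9,10} D(U)={4,5,7}: no change
Constraint 2 (U < X) on D(U)={4,5,7} D(X)={3,5,8}: X {3,5,8}->{5,8}
Constraint 3 (X != U) on D(X)={5,8} D(U)={4,5,7}: no change
So after all 3 constraints: D(W) = {3,4,7,8,9,10}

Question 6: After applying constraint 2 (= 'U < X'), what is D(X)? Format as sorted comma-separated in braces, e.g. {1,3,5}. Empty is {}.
Constraint 1 (W != U) on D(W)={3,4,7,8,9,10} D(U)={4,5,7}: no change
Constraint 2 (U < X) on D(U)={4,5,7} D(X)={3,5,8}: X {3,5,8}->{5,8}
So after constraint 2: D(X) = {5,8}

Answer: {5,8}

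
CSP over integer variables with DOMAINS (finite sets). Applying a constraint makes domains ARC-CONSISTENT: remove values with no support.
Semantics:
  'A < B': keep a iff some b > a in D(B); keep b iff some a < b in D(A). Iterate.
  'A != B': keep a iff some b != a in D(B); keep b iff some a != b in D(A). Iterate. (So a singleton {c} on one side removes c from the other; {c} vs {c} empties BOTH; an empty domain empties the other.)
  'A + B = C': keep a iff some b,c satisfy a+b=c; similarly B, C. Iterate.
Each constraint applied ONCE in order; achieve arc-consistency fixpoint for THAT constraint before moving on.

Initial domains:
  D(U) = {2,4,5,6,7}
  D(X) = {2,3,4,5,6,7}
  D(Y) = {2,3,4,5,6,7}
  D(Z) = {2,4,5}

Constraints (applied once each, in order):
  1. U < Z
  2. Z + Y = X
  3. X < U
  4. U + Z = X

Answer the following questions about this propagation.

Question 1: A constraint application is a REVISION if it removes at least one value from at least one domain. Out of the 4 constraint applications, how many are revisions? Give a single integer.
Constraint 1 (U < Z) on D(U)={2,4,5,6,7} D(Z)={2,4,5}: U {2,4,5,6,7}->{2,4}; Z {2,4,5}->{4,5} => REVISION
Constraint 2 (Z + Y = X) on D(Z)={4,5} D(Y)={2,3,4,5,6,7} D(X)={2,3,4,5,6,7}: Y {2,3,4,5,6,7}->{2,3}; X {2,3,4,5,6,7}->{6,7} => REVISION
Constraint 3 (X < U) on D(X)={6,7} D(U)={2,4}: X {6,7}->{}; U {2,4}->{} => REVISION
Constraint 4 (U + Z = X) on D(U)={} D(Z)={4,5} D(X)={}: Z {4,5}->{} => REVISION
Total revisions = 4

Answer: 4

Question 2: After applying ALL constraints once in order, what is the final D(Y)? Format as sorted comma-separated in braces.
Constraint 1 (U < Z) on D(U)={2,4,5,6,7} D(Z)={2,4,5}: U {2,4,5,6,7}->{2,4}; Z {2,4,5}->{4,5}
Constraint 2 (Z + Y = X) on D(Z)={4,5} D(Y)={2,3,4,5,6,7} D(X)={2,3,4,5,6,7}: Y {2,3,4,5,6,7}->{2,3}; X {2,3,4,5,6,7}->{6,7}
Constraint 3 (X < U) on D(X)={6,7} D(U)={2,4}: X {6,7}->{}; U {2,4}->{}
Constraint 4 (U + Z = X) on D(U)={} D(Z)={4,5} D(X)={}: Z {4,5}->{}
So after all 4 constraints: D(Y) = {2,3}

Answer: {2,3}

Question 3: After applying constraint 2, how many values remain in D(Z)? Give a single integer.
Constraint 1 (U < Z) on D(U)={2,4,5,6,7} D(Z)={2,4,5}: U {2,4,5,6,7}->{2,4}; Z {2,4,5}->{4,5}
Constraint 2 (Z + Y = X) on D(Z)={4,5} D(Y)={2,3,4,5,6,7} D(X)={2,3,4,5,6,7}: Y {2,3,4,5,6,7}->{2,3}; X {2,3,4,5,6,7}->{6,7}
So after constraint 2: D(Z)={4,5}, size = 2

Answer: 2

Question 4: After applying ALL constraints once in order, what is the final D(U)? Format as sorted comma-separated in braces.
Answer: {}

Derivation:
Constraint 1 (U < Z) on D(U)={2,4,5,6,7} D(Z)={2,4,5}: U {2,4,5,6,7}->{2,4}; Z {2,4,5}->{4,5}
Constraint 2 (Z + Y = X) on D(Z)={4,5} D(Y)={2,3,4,5,6,7} D(X)={2,3,4,5,6,7}: Y {2,3,4,5,6,7}->{2,3}; X {2,3,4,5,6,7}->{6,7}
Constraint 3 (X < U) on D(X)={6,7} D(U)={2,4}: X {6,7}->{}; U {2,4}->{}
Constraint 4 (U + Z = X) on D(U)={} D(Z)={4,5} D(X)={}: Z {4,5}->{}
So after all 4 constraints: D(U) = {}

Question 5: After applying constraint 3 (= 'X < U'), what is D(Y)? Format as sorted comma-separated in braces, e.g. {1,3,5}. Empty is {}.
Answer: {2,3}

Derivation:
Constraint 1 (U < Z) on D(U)={2,4,5,6,7} D(Z)={2,4,5}: U {2,4,5,6,7}->{2,4}; Z {2,4,5}->{4,5}
Constraint 2 (Z + Y = X) on D(Z)={4,5} D(Y)={2,3,4,5,6,7} D(X)={2,3,4,5,6,7}: Y {2,3,4,5,6,7}->{2,3}; X {2,3,4,5,6,7}->{6,7}
Constraint 3 (X < U) on D(X)={6,7} D(U)={2,4}: X {6,7}->{}; U {2,4}->{}
So after constraint 3: D(Y) = {2,3}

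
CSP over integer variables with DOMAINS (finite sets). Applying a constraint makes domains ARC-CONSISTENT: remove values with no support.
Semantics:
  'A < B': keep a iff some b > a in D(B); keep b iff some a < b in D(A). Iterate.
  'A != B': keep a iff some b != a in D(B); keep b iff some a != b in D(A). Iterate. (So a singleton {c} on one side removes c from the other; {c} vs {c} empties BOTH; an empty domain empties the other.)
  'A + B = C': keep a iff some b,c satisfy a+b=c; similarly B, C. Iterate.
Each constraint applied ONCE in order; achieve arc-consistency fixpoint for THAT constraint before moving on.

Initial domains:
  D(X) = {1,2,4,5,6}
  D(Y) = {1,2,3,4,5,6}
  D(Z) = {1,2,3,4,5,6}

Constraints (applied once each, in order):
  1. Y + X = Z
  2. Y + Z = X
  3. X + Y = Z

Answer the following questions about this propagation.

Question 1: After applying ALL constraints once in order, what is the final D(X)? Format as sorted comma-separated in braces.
Constraint 1 (Y + X = Z) on D(Y)={1,2,3,4,5,6} D(X)={1,2,4,5,6} D(Z)={1,2,3,4,5,6}: Y {1,2,3,4,5,6}->{1,2,3,4,5}; X {1,2,4,5,6}->{1,2,4,5}; Z {1,2,3,4,5,6}->{2,3,4,5,6}
Constraint 2 (Y + Z = X) on D(Y)={1,2,3,4,5} D(Z)={2,3,4,5,6} D(X)={1,2,4,5}: Y {1,2,3,4,5}->{1,2,3}; Z {2,3,4,5,6}->{2,3,4}; X {1,2,4,5}->{4,5}
Constraint 3 (X + Y = Z) on D(X)={4,5} D(Y)={1,2,3} D(Z)={2,3,4}: X {4,5}->{}; Y {1,2,3}->{}; Z {2,3,4}->{}
So after all 3 constraints: D(X) = {}

Answer: {}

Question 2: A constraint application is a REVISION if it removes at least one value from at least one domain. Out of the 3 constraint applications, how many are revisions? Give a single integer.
Constraint 1 (Y + X = Z) on D(Y)={1,2,3,4,5,6} D(X)={1,2,4,5,6} D(Z)={1,2,3,4,5,6}: Y {1,2,3,4,5,6}->{1,2,3,4,5}; X {1,2,4,5,6}->{1,2,4,5}; Z {1,2,3,4,5,6}->{2,3,4,5,6} => REVISION
Constraint 2 (Y + Z = X) on D(Y)={1,2,3,4,5} D(Z)={2,3,4,5,6} D(X)={1,2,4,5}: Y {1,2,3,4,5}->{1,2,3}; Z {2,3,4,5,6}->{2,3,4}; X {1,2,4,5}->{4,5} => REVISION
Constraint 3 (X + Y = Z) on D(X)={4,5} D(Y)={1,2,3} D(Z)={2,3,4}: X {4,5}->{}; Y {1,2,3}->{}; Z {2,3,4}->{} => REVISION
Total revisions = 3

Answer: 3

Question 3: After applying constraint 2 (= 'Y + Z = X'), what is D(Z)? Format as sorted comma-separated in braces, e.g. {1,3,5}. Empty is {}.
Constraint 1 (Y + X = Z) on D(Y)={1,2,3,4,5,6} D(X)={1,2,4,5,6} D(Z)={1,2,3,4,5,6}: Y {1,2,3,4,5,6}->{1,2,3,4,5}; X {1,2,4,5,6}->{1,2,4,5}; Z {1,2,3,4,5,6}->{2,3,4,5,6}
Constraint 2 (Y + Z = X) on D(Y)={1,2,3,4,5} D(Z)={2,3,4,5,6} D(X)={1,2,4,5}: Y {1,2,3,4,5}->{1,2,3}; Z {2,3,4,5,6}->{2,3,4}; X {1,2,4,5}->{4,5}
So after constraint 2: D(Z) = {2,3,4}

Answer: {2,3,4}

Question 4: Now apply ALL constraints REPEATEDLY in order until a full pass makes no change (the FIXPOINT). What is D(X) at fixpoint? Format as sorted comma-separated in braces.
pass 0 (initial): D(X)={1,2,4,5,6}
pass 1: X {1,2,4,5,6}->{}; Y {1,2,3,4,5,6}->{}; Z {1,2,3,4,5,6}->{}
pass 2: no change
Fixpoint after 2 passes: D(X) = {}

Answer: {}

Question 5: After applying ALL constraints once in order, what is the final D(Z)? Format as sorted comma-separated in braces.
Constraint 1 (Y + X = Z) on D(Y)={1,2,3,4,5,6} D(X)={1,2,4,5,6} D(Z)={1,2,3,4,5,6}: Y {1,2,3,4,5,6}->{1,2,3,4,5}; X {1,2,4,5,6}->{1,2,4,5}; Z {1,2,3,4,5,6}->{2,3,4,5,6}
Constraint 2 (Y + Z = X) on D(Y)={1,2,3,4,5} D(Z)={2,3,4,5,6} D(X)={1,2,4,5}: Y {1,2,3,4,5}->{1,2,3}; Z {2,3,4,5,6}->{2,3,4}; X {1,2,4,5}->{4,5}
Constraint 3 (X + Y = Z) on D(X)={4,5} D(Y)={1,2,3} D(Z)={2,3,4}: X {4,5}->{}; Y {1,2,3}->{}; Z {2,3,4}->{}
So after all 3 constraints: D(Z) = {}

Answer: {}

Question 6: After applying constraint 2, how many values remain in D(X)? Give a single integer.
Constraint 1 (Y + X = Z) on D(Y)={1,2,3,4,5,6} D(X)={1,2,4,5,6} D(Z)={1,2,3,4,5,6}: Y {1,2,3,4,5,6}->{1,2,3,4,5}; X {1,2,4,5,6}->{1,2,4,5}; Z {1,2,3,4,5,6}->{2,3,4,5,6}
Constraint 2 (Y + Z = X) on D(Y)={1,2,3,4,5} D(Z)={2,3,4,5,6} D(X)={1,2,4,5}: Y {1,2,3,4,5}->{1,2,3}; Z {2,3,4,5,6}->{2,3,4}; X {1,2,4,5}->{4,5}
So after constraint 2: D(X)={4,5}, size = 2

Answer: 2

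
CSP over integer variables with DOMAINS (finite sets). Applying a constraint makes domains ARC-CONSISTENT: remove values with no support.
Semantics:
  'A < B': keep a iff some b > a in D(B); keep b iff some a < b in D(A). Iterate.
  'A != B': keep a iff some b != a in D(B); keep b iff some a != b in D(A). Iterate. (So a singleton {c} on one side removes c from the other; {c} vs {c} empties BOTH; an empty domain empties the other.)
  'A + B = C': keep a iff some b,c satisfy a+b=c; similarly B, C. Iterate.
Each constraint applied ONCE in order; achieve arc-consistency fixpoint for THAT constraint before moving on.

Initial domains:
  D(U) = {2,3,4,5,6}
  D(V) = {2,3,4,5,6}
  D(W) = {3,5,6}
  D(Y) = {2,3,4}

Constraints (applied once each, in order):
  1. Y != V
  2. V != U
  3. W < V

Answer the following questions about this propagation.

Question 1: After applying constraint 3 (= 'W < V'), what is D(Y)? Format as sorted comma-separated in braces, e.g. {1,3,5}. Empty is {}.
Answer: {2,3,4}

Derivation:
Constraint 1 (Y != V) on D(Y)={2,3,4} D(V)={2,3,4,5,6}: no change
Constraint 2 (V != U) on D(V)={2,3,4,5,6} D(U)={2,3,4,5,6}: no change
Constraint 3 (W < V) on D(W)={3,5,6} D(V)={2,3,4,5,6}: W {3,5,6}->{3,5}; V {2,3,4,5,6}->{4,5,6}
So after constraint 3: D(Y) = {2,3,4}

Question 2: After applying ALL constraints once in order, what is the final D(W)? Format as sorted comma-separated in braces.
Answer: {3,5}

Derivation:
Constraint 1 (Y != V) on D(Y)={2,3,4} D(V)={2,3,4,5,6}: no change
Constraint 2 (V != U) on D(V)={2,3,4,5,6} D(U)={2,3,4,5,6}: no change
Constraint 3 (W < V) on D(W)={3,5,6} D(V)={2,3,4,5,6}: W {3,5,6}->{3,5}; V {2,3,4,5,6}->{4,5,6}
So after all 3 constraints: D(W) = {3,5}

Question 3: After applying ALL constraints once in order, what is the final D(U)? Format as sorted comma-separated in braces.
Answer: {2,3,4,5,6}

Derivation:
Constraint 1 (Y != V) on D(Y)={2,3,4} D(V)={2,3,4,5,6}: no change
Constraint 2 (V != U) on D(V)={2,3,4,5,6} D(U)={2,3,4,5,6}: no change
Constraint 3 (W < V) on D(W)={3,5,6} D(V)={2,3,4,5,6}: W {3,5,6}->{3,5}; V {2,3,4,5,6}->{4,5,6}
So after all 3 constraints: D(U) = {2,3,4,5,6}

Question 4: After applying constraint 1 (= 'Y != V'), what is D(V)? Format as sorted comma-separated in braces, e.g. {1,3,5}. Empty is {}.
Answer: {2,3,4,5,6}

Derivation:
Constraint 1 (Y != V) on D(Y)={2,3,4} D(V)={2,3,4,5,6}: no change
So after constraint 1: D(V) = {2,3,4,5,6}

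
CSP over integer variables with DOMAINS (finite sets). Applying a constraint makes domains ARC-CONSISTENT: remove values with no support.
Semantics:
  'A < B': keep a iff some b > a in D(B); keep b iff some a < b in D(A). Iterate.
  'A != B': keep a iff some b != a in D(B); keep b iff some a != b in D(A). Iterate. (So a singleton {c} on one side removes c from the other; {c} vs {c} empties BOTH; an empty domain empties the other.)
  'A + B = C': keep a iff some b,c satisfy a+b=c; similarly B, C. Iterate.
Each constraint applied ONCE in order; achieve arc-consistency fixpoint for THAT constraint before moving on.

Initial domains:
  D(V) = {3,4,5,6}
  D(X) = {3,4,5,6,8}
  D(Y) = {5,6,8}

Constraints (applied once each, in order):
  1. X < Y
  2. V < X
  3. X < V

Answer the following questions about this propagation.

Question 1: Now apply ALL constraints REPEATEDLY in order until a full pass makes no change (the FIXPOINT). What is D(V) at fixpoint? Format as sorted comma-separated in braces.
Answer: {}

Derivation:
pass 0 (initial): D(V)={3,4,5,6}
pass 1: V {3,4,5,6}->{5}; X {3,4,5,6,8}->{4}
pass 2: V {5}->{}; X {4}->{}
pass 3: Y {5,6,8}->{}
pass 4: no change
Fixpoint after 4 passes: D(V) = {}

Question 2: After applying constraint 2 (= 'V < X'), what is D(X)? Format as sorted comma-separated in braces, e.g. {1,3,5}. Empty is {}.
Constraint 1 (X < Y) on D(X)={3,4,5,6,8} D(Y)={5,6,8}: X {3,4,5,6,8}->{3,4,5,6}
Constraint 2 (V < X) on D(V)={3,4,5,6} D(X)={3,4,5,6}: V {3,4,5,6}->{3,4,5}; X {3,4,5,6}->{4,5,6}
So after constraint 2: D(X) = {4,5,6}

Answer: {4,5,6}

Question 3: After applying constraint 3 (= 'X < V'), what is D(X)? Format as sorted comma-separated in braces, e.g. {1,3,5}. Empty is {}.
Constraint 1 (X < Y) on D(X)={3,4,5,6,8} D(Y)={5,6,8}: X {3,4,5,6,8}->{3,4,5,6}
Constraint 2 (V < X) on D(V)={3,4,5,6} D(X)={3,4,5,6}: V {3,4,5,6}->{3,4,5}; X {3,4,5,6}->{4,5,6}
Constraint 3 (X < V) on D(X)={4,5,6} D(V)={3,4,5}: X {4,5,6}->{4}; V {3,4,5}->{5}
So after constraint 3: D(X) = {4}

Answer: {4}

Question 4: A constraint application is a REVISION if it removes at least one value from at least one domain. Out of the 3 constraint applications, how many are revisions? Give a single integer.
Constraint 1 (X < Y) on D(X)={3,4,5,6,8} D(Y)={5,6,8}: X {3,4,5,6,8}->{3,4,5,6} => REVISION
Constraint 2 (V < X) on D(V)={3,4,5,6} D(X)={3,4,5,6}: V {3,4,5,6}->{3,4,5}; X {3,4,5,6}->{4,5,6} => REVISION
Constraint 3 (X < V) on D(X)={4,5,6} D(V)={3,4,5}: X {4,5,6}->{4}; V {3,4,5}->{5} => REVISION
Total revisions = 3

Answer: 3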